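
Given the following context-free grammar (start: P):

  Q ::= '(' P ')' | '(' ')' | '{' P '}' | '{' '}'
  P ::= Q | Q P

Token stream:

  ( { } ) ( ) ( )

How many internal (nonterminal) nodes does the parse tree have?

[P [Q ( [P [Q { }]] )] [P [Q ( )] [P [Q ( )]]]]

8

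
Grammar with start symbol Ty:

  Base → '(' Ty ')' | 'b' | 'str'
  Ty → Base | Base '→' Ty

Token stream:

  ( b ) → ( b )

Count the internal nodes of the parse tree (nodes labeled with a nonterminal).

[Ty [Base ( [Ty [Base b]] )] → [Ty [Base ( [Ty [Base b]] )]]]

8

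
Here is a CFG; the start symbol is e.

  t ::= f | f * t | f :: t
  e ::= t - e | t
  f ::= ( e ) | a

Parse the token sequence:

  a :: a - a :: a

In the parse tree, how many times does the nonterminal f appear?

4

[e [t [f a] :: [t [f a]]] - [e [t [f a] :: [t [f a]]]]]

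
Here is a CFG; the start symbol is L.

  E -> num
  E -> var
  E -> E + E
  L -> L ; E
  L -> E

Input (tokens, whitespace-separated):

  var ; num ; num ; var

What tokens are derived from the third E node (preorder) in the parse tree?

[L [L [L [L [E var]] ; [E num]] ; [E num]] ; [E var]]

num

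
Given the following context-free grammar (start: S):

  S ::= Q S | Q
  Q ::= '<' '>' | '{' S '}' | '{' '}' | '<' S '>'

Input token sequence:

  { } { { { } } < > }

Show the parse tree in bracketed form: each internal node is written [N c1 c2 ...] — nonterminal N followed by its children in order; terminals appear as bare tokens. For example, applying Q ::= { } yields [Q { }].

S
Q S
{ } S
{ } Q
{ } { S }
{ } { Q S }
{ } { { S } S }
{ } { { Q } S }
{ } { { { } } S }
{ } { { { } } Q }
{ } { { { } } < > }

[S [Q { }] [S [Q { [S [Q { [S [Q { }]] }] [S [Q < >]]] }]]]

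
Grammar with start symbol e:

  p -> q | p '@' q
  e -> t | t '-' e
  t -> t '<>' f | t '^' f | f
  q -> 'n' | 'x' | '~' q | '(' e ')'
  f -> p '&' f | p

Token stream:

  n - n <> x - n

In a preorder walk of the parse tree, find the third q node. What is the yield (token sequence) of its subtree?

[e [t [f [p [q n]]]] - [e [t [t [f [p [q n]]]] <> [f [p [q x]]]] - [e [t [f [p [q n]]]]]]]

x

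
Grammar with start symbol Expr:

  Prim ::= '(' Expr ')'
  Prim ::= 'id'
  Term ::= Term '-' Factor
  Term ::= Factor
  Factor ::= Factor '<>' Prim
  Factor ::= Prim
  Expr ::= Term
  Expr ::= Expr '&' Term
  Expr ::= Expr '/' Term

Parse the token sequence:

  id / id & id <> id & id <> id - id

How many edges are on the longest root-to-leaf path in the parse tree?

7

[Expr [Expr [Expr [Expr [Term [Factor [Prim id]]]] / [Term [Factor [Prim id]]]] & [Term [Factor [Factor [Prim id]] <> [Prim id]]]] & [Term [Term [Factor [Factor [Prim id]] <> [Prim id]]] - [Factor [Prim id]]]]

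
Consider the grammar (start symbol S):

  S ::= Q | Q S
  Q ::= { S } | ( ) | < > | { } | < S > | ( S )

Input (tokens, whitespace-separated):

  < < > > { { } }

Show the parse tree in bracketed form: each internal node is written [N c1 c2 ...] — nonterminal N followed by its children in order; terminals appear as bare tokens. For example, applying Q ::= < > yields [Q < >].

[S [Q < [S [Q < >]] >] [S [Q { [S [Q { }]] }]]]

S
Q S
< S > S
< Q > S
< < > > S
< < > > Q
< < > > { S }
< < > > { Q }
< < > > { { } }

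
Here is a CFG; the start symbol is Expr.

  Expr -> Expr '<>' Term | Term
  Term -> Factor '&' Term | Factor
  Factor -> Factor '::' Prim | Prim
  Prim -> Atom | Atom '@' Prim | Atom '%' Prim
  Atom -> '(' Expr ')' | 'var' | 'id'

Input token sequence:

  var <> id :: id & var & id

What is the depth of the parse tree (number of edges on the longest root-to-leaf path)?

7

[Expr [Expr [Term [Factor [Prim [Atom var]]]]] <> [Term [Factor [Factor [Prim [Atom id]]] :: [Prim [Atom id]]] & [Term [Factor [Prim [Atom var]]] & [Term [Factor [Prim [Atom id]]]]]]]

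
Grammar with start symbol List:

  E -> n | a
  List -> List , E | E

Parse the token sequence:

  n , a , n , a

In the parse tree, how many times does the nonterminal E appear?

4

[List [List [List [List [E n]] , [E a]] , [E n]] , [E a]]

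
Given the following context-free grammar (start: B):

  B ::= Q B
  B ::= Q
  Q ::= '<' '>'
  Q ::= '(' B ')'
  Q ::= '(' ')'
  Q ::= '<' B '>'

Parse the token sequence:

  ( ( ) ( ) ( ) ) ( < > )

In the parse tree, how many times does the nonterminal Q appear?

6

[B [Q ( [B [Q ( )] [B [Q ( )] [B [Q ( )]]]] )] [B [Q ( [B [Q < >]] )]]]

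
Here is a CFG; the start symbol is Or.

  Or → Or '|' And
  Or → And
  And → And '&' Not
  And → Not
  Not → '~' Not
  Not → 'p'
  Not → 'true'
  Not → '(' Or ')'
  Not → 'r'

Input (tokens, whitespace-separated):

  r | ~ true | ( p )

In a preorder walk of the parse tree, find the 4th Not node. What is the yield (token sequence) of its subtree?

[Or [Or [Or [And [Not r]]] | [And [Not ~ [Not true]]]] | [And [Not ( [Or [And [Not p]]] )]]]

( p )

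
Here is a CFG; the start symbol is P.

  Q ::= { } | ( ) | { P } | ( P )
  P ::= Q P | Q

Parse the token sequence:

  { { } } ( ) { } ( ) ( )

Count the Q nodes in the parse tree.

6

[P [Q { [P [Q { }]] }] [P [Q ( )] [P [Q { }] [P [Q ( )] [P [Q ( )]]]]]]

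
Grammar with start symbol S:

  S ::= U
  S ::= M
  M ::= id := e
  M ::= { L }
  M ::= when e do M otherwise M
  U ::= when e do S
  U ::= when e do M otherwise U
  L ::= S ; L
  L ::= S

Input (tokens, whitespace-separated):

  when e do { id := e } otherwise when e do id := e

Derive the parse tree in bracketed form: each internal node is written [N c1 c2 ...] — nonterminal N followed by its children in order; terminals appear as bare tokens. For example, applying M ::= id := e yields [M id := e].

[S [U when e do [M { [L [S [M id := e]]] }] otherwise [U when e do [S [M id := e]]]]]

S
U
when e do M otherwise U
when e do { L } otherwise U
when e do { S } otherwise U
when e do { M } otherwise U
when e do { id := e } otherwise U
when e do { id := e } otherwise when e do S
when e do { id := e } otherwise when e do M
when e do { id := e } otherwise when e do id := e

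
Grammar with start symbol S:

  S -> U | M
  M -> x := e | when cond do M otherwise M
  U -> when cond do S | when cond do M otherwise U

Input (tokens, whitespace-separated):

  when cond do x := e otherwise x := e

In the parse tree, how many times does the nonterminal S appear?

1

[S [M when cond do [M x := e] otherwise [M x := e]]]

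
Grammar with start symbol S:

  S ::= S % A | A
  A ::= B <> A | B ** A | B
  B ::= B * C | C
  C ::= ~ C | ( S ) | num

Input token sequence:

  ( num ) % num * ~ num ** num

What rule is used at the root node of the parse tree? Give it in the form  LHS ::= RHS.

S ::= S % A

[S [S [A [B [C ( [S [A [B [C num]]]] )]]]] % [A [B [B [C num]] * [C ~ [C num]]] ** [A [B [C num]]]]]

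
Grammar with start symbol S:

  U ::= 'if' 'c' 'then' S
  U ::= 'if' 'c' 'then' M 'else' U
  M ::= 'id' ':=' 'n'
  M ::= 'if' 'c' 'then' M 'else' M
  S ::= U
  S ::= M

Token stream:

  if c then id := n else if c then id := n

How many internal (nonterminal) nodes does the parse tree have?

6

[S [U if c then [M id := n] else [U if c then [S [M id := n]]]]]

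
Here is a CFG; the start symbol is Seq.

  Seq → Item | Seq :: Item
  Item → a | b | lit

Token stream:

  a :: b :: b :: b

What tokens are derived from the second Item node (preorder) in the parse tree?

b

[Seq [Seq [Seq [Seq [Item a]] :: [Item b]] :: [Item b]] :: [Item b]]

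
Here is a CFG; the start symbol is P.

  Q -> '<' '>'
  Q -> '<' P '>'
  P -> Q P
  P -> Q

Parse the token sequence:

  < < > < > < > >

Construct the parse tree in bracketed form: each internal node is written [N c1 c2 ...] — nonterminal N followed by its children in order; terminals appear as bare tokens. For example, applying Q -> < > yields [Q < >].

P
Q
< P >
< Q P >
< < > P >
< < > Q P >
< < > < > P >
< < > < > Q >
< < > < > < > >

[P [Q < [P [Q < >] [P [Q < >] [P [Q < >]]]] >]]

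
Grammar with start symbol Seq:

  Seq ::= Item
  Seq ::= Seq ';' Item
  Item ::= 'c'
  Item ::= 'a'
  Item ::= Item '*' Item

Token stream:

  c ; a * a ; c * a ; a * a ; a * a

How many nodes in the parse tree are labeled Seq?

[Seq [Seq [Seq [Seq [Seq [Item c]] ; [Item [Item a] * [Item a]]] ; [Item [Item c] * [Item a]]] ; [Item [Item a] * [Item a]]] ; [Item [Item a] * [Item a]]]

5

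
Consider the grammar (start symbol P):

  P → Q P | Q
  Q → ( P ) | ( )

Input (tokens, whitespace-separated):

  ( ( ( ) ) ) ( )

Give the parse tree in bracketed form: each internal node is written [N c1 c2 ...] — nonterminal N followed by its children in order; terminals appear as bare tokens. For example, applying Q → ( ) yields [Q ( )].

[P [Q ( [P [Q ( [P [Q ( )]] )]] )] [P [Q ( )]]]

P
Q P
( P ) P
( Q ) P
( ( P ) ) P
( ( Q ) ) P
( ( ( ) ) ) P
( ( ( ) ) ) Q
( ( ( ) ) ) ( )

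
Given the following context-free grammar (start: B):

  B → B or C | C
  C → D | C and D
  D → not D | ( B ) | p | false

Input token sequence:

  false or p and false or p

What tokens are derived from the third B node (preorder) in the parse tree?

false

[B [B [B [C [D false]]] or [C [C [D p]] and [D false]]] or [C [D p]]]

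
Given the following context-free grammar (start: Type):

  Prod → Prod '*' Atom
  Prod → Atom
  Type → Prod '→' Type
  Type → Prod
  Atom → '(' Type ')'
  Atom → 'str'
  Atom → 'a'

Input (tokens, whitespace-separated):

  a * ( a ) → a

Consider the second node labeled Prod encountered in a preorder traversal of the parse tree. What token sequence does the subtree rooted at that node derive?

a

[Type [Prod [Prod [Atom a]] * [Atom ( [Type [Prod [Atom a]]] )]] → [Type [Prod [Atom a]]]]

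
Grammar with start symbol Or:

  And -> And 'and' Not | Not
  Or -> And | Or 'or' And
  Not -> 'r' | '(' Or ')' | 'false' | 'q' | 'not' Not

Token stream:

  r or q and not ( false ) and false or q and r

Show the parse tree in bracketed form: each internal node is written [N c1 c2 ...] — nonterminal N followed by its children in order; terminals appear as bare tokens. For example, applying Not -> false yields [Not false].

[Or [Or [Or [And [Not r]]] or [And [And [And [Not q]] and [Not not [Not ( [Or [And [Not false]]] )]]] and [Not false]]] or [And [And [Not q]] and [Not r]]]

Or
Or or And
Or or And or And
And or And or And
Not or And or And
r or And or And
r or And and Not or And
r or And and Not and Not or And
r or Not and Not and Not or And
r or q and Not and Not or And
r or q and not Not and Not or And
r or q and not ( Or ) and Not or And
r or q and not ( And ) and Not or And
r or q and not ( Not ) and Not or And
r or q and not ( false ) and Not or And
r or q and not ( false ) and false or And
r or q and not ( false ) and false or And and Not
r or q and not ( false ) and false or Not and Not
r or q and not ( false ) and false or q and Not
r or q and not ( false ) and false or q and r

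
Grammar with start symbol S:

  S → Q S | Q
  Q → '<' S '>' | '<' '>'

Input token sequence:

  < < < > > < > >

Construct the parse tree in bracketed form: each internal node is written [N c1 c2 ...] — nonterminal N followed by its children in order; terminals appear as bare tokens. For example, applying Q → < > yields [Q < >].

[S [Q < [S [Q < [S [Q < >]] >] [S [Q < >]]] >]]

S
Q
< S >
< Q S >
< < S > S >
< < Q > S >
< < < > > S >
< < < > > Q >
< < < > > < > >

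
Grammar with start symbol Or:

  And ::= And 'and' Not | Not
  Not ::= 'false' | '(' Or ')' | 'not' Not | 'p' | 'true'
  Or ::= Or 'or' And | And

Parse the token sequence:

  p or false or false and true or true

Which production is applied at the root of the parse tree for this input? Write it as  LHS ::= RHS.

[Or [Or [Or [Or [And [Not p]]] or [And [Not false]]] or [And [And [Not false]] and [Not true]]] or [And [Not true]]]

Or ::= Or 'or' And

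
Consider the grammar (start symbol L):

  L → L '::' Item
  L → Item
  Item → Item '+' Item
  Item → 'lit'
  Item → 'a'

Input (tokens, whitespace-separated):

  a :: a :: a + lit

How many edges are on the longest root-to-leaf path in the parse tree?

4

[L [L [L [Item a]] :: [Item a]] :: [Item [Item a] + [Item lit]]]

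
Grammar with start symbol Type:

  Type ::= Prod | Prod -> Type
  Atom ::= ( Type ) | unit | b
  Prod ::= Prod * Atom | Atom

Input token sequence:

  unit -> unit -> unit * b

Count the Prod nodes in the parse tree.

4

[Type [Prod [Atom unit]] -> [Type [Prod [Atom unit]] -> [Type [Prod [Prod [Atom unit]] * [Atom b]]]]]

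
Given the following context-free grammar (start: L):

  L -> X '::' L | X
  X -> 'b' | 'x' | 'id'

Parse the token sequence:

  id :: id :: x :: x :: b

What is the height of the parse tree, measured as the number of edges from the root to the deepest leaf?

[L [X id] :: [L [X id] :: [L [X x] :: [L [X x] :: [L [X b]]]]]]

6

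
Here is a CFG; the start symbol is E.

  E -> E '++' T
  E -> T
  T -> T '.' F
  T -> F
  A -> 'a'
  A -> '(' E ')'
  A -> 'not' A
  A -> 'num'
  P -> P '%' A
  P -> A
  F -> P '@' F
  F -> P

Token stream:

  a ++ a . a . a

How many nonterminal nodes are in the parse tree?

18

[E [E [T [F [P [A a]]]]] ++ [T [T [T [F [P [A a]]]] . [F [P [A a]]]] . [F [P [A a]]]]]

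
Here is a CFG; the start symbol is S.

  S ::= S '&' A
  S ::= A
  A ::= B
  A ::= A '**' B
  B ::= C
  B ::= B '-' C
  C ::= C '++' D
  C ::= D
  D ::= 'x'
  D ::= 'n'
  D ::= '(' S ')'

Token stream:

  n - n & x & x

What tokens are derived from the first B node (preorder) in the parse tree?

n - n

[S [S [S [A [B [B [C [D n]]] - [C [D n]]]]] & [A [B [C [D x]]]]] & [A [B [C [D x]]]]]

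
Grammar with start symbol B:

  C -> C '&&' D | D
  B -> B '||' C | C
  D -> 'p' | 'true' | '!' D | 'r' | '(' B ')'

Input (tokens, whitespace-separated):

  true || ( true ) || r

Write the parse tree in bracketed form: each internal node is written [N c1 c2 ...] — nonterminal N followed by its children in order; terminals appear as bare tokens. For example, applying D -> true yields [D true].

B
B || C
B || C || C
C || C || C
D || C || C
true || C || C
true || D || C
true || ( B ) || C
true || ( C ) || C
true || ( D ) || C
true || ( true ) || C
true || ( true ) || D
true || ( true ) || r

[B [B [B [C [D true]]] || [C [D ( [B [C [D true]]] )]]] || [C [D r]]]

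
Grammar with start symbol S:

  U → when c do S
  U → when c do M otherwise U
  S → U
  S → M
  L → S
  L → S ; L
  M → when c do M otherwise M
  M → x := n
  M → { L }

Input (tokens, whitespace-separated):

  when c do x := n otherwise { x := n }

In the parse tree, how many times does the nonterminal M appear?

[S [M when c do [M x := n] otherwise [M { [L [S [M x := n]]] }]]]

4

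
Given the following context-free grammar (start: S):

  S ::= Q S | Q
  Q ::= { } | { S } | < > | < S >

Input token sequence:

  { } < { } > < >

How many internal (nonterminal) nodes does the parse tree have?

[S [Q { }] [S [Q < [S [Q { }]] >] [S [Q < >]]]]

8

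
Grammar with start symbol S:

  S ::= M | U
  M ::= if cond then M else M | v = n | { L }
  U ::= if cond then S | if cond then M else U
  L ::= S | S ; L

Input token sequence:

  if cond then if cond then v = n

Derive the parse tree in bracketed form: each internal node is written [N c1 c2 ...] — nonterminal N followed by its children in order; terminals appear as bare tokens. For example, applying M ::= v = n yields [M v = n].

S
U
if cond then S
if cond then U
if cond then if cond then S
if cond then if cond then M
if cond then if cond then v = n

[S [U if cond then [S [U if cond then [S [M v = n]]]]]]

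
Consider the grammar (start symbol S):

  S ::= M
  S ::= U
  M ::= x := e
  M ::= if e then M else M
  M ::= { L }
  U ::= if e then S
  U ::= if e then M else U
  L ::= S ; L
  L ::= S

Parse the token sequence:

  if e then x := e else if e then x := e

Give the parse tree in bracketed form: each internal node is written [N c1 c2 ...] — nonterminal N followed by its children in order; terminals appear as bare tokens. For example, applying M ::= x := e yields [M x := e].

S
U
if e then M else U
if e then x := e else U
if e then x := e else if e then S
if e then x := e else if e then M
if e then x := e else if e then x := e

[S [U if e then [M x := e] else [U if e then [S [M x := e]]]]]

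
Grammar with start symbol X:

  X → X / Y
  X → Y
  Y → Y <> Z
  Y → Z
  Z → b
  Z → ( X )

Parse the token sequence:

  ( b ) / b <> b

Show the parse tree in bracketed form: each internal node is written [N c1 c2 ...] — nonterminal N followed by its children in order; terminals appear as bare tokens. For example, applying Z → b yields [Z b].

X
X / Y
Y / Y
Z / Y
( X ) / Y
( Y ) / Y
( Z ) / Y
( b ) / Y
( b ) / Y <> Z
( b ) / Z <> Z
( b ) / b <> Z
( b ) / b <> b

[X [X [Y [Z ( [X [Y [Z b]]] )]]] / [Y [Y [Z b]] <> [Z b]]]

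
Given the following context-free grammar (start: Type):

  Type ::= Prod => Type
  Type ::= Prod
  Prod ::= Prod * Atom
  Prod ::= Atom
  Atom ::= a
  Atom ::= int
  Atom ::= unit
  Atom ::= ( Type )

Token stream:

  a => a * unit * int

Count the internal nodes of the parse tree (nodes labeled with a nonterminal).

[Type [Prod [Atom a]] => [Type [Prod [Prod [Prod [Atom a]] * [Atom unit]] * [Atom int]]]]

10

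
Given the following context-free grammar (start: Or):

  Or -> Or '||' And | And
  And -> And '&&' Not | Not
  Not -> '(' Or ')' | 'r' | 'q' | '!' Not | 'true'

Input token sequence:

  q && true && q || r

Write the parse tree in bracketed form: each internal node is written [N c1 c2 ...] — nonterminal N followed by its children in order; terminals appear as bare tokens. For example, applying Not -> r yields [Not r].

[Or [Or [And [And [And [Not q]] && [Not true]] && [Not q]]] || [And [Not r]]]

Or
Or || And
And || And
And && Not || And
And && Not && Not || And
Not && Not && Not || And
q && Not && Not || And
q && true && Not || And
q && true && q || And
q && true && q || Not
q && true && q || r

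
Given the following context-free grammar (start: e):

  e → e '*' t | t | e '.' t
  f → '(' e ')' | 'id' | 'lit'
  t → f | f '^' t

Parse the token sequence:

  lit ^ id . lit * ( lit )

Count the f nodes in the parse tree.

[e [e [e [t [f lit] ^ [t [f id]]]] . [t [f lit]]] * [t [f ( [e [t [f lit]]] )]]]

5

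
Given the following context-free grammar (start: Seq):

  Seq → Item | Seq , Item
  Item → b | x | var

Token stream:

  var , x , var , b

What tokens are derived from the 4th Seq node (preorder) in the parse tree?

[Seq [Seq [Seq [Seq [Item var]] , [Item x]] , [Item var]] , [Item b]]

var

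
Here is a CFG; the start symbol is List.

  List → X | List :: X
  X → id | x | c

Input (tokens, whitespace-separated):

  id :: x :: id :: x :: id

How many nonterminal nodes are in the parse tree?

10

[List [List [List [List [List [X id]] :: [X x]] :: [X id]] :: [X x]] :: [X id]]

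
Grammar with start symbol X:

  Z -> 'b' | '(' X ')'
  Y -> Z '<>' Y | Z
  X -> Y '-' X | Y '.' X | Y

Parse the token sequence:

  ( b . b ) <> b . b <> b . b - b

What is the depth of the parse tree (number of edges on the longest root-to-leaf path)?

7

[X [Y [Z ( [X [Y [Z b]] . [X [Y [Z b]]]] )] <> [Y [Z b]]] . [X [Y [Z b] <> [Y [Z b]]] . [X [Y [Z b]] - [X [Y [Z b]]]]]]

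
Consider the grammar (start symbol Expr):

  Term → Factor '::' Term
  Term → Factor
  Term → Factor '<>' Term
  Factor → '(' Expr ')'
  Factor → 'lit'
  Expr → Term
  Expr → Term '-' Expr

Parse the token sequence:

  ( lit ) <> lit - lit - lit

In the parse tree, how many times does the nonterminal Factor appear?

[Expr [Term [Factor ( [Expr [Term [Factor lit]]] )] <> [Term [Factor lit]]] - [Expr [Term [Factor lit]] - [Expr [Term [Factor lit]]]]]

5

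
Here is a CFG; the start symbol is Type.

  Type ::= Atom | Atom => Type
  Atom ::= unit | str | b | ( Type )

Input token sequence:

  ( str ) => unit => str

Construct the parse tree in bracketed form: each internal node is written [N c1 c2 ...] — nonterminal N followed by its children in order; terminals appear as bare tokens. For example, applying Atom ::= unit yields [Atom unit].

[Type [Atom ( [Type [Atom str]] )] => [Type [Atom unit] => [Type [Atom str]]]]

Type
Atom => Type
( Type ) => Type
( Atom ) => Type
( str ) => Type
( str ) => Atom => Type
( str ) => unit => Type
( str ) => unit => Atom
( str ) => unit => str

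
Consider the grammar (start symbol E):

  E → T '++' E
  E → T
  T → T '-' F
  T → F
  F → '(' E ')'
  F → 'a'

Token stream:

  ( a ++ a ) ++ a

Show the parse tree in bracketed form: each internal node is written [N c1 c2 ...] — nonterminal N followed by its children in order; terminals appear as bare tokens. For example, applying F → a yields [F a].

[E [T [F ( [E [T [F a]] ++ [E [T [F a]]]] )]] ++ [E [T [F a]]]]

E
T ++ E
F ++ E
( E ) ++ E
( T ++ E ) ++ E
( F ++ E ) ++ E
( a ++ E ) ++ E
( a ++ T ) ++ E
( a ++ F ) ++ E
( a ++ a ) ++ E
( a ++ a ) ++ T
( a ++ a ) ++ F
( a ++ a ) ++ a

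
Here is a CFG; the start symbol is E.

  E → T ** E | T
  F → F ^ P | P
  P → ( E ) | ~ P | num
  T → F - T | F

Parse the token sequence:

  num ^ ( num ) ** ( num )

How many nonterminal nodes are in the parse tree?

18

[E [T [F [F [P num]] ^ [P ( [E [T [F [P num]]]] )]]] ** [E [T [F [P ( [E [T [F [P num]]]] )]]]]]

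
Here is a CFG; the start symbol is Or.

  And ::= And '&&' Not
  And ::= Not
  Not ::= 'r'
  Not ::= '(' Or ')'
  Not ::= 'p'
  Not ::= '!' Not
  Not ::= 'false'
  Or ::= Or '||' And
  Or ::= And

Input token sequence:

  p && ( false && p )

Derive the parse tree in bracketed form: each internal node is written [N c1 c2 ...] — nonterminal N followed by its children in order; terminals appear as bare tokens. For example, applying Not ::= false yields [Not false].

Or
And
And && Not
Not && Not
p && Not
p && ( Or )
p && ( And )
p && ( And && Not )
p && ( Not && Not )
p && ( false && Not )
p && ( false && p )

[Or [And [And [Not p]] && [Not ( [Or [And [And [Not false]] && [Not p]]] )]]]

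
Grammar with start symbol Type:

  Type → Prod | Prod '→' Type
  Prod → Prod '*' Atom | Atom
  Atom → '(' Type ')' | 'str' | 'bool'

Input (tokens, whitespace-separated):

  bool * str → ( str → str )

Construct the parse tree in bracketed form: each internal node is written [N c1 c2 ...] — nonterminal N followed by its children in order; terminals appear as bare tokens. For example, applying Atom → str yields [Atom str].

[Type [Prod [Prod [Atom bool]] * [Atom str]] → [Type [Prod [Atom ( [Type [Prod [Atom str]] → [Type [Prod [Atom str]]]] )]]]]

Type
Prod → Type
Prod * Atom → Type
Atom * Atom → Type
bool * Atom → Type
bool * str → Type
bool * str → Prod
bool * str → Atom
bool * str → ( Type )
bool * str → ( Prod → Type )
bool * str → ( Atom → Type )
bool * str → ( str → Type )
bool * str → ( str → Prod )
bool * str → ( str → Atom )
bool * str → ( str → str )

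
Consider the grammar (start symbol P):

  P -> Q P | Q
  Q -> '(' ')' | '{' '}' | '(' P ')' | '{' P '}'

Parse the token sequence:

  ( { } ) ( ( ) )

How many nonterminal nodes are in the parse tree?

8

[P [Q ( [P [Q { }]] )] [P [Q ( [P [Q ( )]] )]]]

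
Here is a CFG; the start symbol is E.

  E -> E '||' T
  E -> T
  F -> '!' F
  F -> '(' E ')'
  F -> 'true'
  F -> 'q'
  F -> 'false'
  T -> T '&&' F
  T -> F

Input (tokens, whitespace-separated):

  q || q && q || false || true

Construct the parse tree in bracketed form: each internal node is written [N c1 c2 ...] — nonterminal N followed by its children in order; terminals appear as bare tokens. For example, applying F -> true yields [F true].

[E [E [E [E [T [F q]]] || [T [T [F q]] && [F q]]] || [T [F false]]] || [T [F true]]]

E
E || T
E || T || T
E || T || T || T
T || T || T || T
F || T || T || T
q || T || T || T
q || T && F || T || T
q || F && F || T || T
q || q && F || T || T
q || q && q || T || T
q || q && q || F || T
q || q && q || false || T
q || q && q || false || F
q || q && q || false || true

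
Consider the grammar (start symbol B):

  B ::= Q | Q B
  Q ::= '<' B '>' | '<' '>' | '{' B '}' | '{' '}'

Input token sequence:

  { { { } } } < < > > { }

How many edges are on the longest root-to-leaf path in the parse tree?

[B [Q { [B [Q { [B [Q { }]] }]] }] [B [Q < [B [Q < >]] >] [B [Q { }]]]]

6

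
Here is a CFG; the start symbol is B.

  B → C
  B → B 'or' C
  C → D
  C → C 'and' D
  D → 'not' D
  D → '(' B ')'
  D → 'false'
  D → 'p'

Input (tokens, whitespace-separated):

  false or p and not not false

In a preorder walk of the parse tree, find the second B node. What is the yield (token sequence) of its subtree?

[B [B [C [D false]]] or [C [C [D p]] and [D not [D not [D false]]]]]

false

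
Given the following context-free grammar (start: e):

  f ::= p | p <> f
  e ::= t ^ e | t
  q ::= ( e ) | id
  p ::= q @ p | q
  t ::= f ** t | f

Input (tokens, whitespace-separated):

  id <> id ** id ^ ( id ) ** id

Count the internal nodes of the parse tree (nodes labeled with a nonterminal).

26

[e [t [f [p [q id]] <> [f [p [q id]]]] ** [t [f [p [q id]]]]] ^ [e [t [f [p [q ( [e [t [f [p [q id]]]]] )]]] ** [t [f [p [q id]]]]]]]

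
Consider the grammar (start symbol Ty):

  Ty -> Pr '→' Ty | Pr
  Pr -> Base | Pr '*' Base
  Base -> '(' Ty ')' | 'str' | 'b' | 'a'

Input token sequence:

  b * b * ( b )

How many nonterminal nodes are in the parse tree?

[Ty [Pr [Pr [Pr [Base b]] * [Base b]] * [Base ( [Ty [Pr [Base b]]] )]]]

10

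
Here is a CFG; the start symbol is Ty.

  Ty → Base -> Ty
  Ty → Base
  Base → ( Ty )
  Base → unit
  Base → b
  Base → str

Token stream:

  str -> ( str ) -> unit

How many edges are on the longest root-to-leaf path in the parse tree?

5

[Ty [Base str] -> [Ty [Base ( [Ty [Base str]] )] -> [Ty [Base unit]]]]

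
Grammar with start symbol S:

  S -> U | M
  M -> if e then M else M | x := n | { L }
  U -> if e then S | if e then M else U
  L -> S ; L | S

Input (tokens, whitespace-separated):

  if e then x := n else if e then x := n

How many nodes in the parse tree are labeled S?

2

[S [U if e then [M x := n] else [U if e then [S [M x := n]]]]]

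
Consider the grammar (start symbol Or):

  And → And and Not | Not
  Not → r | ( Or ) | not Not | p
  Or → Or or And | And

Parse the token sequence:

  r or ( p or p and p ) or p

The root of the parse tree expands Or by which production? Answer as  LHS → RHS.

Or → Or or And

[Or [Or [Or [And [Not r]]] or [And [Not ( [Or [Or [And [Not p]]] or [And [And [Not p]] and [Not p]]] )]]] or [And [Not p]]]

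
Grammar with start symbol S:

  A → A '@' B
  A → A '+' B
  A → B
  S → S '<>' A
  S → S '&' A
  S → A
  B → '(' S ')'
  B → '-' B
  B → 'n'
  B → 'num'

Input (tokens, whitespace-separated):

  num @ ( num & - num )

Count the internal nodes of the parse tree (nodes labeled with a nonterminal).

12

[S [A [A [B num]] @ [B ( [S [S [A [B num]]] & [A [B - [B num]]]] )]]]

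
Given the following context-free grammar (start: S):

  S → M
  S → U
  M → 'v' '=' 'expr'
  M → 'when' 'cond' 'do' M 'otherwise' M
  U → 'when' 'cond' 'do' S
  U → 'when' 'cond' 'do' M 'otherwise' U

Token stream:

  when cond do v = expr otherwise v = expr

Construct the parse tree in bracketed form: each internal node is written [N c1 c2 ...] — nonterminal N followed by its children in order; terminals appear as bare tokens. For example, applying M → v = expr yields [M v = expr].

[S [M when cond do [M v = expr] otherwise [M v = expr]]]

S
M
when cond do M otherwise M
when cond do v = expr otherwise M
when cond do v = expr otherwise v = expr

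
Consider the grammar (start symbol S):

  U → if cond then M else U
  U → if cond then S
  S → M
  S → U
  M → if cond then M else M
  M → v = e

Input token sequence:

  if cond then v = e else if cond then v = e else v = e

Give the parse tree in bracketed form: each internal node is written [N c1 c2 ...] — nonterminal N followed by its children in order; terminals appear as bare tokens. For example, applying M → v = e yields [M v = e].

S
M
if cond then M else M
if cond then v = e else M
if cond then v = e else if cond then M else M
if cond then v = e else if cond then v = e else M
if cond then v = e else if cond then v = e else v = e

[S [M if cond then [M v = e] else [M if cond then [M v = e] else [M v = e]]]]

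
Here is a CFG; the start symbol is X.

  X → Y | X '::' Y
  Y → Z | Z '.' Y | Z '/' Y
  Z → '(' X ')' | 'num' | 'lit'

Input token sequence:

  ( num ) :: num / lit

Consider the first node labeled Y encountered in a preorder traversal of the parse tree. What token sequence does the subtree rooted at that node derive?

[X [X [Y [Z ( [X [Y [Z num]]] )]]] :: [Y [Z num] / [Y [Z lit]]]]

( num )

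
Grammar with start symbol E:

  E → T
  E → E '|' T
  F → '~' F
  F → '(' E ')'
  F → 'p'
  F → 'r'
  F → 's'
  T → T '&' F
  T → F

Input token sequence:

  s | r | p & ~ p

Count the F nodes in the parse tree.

[E [E [E [T [F s]]] | [T [F r]]] | [T [T [F p]] & [F ~ [F p]]]]

5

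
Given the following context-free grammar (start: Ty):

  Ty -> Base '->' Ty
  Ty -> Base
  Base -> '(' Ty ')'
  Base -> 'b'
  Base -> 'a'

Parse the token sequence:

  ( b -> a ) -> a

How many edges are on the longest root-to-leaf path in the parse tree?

5

[Ty [Base ( [Ty [Base b] -> [Ty [Base a]]] )] -> [Ty [Base a]]]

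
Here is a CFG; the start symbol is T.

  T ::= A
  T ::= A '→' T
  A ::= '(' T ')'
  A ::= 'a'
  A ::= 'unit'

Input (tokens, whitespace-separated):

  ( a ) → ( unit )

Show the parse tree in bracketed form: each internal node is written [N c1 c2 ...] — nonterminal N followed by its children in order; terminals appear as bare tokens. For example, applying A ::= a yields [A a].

[T [A ( [T [A a]] )] → [T [A ( [T [A unit]] )]]]

T
A → T
( T ) → T
( A ) → T
( a ) → T
( a ) → A
( a ) → ( T )
( a ) → ( A )
( a ) → ( unit )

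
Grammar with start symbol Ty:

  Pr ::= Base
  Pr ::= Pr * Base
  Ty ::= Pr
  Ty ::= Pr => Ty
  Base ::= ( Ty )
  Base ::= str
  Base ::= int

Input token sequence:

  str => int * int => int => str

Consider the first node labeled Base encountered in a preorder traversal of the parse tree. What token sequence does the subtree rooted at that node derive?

str

[Ty [Pr [Base str]] => [Ty [Pr [Pr [Base int]] * [Base int]] => [Ty [Pr [Base int]] => [Ty [Pr [Base str]]]]]]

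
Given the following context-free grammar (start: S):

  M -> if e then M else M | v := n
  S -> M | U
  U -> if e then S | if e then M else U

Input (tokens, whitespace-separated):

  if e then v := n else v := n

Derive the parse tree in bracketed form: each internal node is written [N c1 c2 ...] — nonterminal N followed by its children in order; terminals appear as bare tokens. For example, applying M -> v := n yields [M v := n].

S
M
if e then M else M
if e then v := n else M
if e then v := n else v := n

[S [M if e then [M v := n] else [M v := n]]]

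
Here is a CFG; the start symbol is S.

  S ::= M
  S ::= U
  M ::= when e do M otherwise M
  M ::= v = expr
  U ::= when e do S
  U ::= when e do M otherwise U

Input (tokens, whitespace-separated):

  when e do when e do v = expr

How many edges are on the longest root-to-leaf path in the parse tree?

6

[S [U when e do [S [U when e do [S [M v = expr]]]]]]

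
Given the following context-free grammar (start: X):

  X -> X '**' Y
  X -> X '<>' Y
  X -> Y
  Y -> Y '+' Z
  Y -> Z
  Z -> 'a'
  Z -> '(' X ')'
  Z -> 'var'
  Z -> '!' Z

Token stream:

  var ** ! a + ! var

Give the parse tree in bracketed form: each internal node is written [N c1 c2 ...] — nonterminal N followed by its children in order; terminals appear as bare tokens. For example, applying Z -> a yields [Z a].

X
X ** Y
Y ** Y
Z ** Y
var ** Y
var ** Y + Z
var ** Z + Z
var ** ! Z + Z
var ** ! a + Z
var ** ! a + ! Z
var ** ! a + ! var

[X [X [Y [Z var]]] ** [Y [Y [Z ! [Z a]]] + [Z ! [Z var]]]]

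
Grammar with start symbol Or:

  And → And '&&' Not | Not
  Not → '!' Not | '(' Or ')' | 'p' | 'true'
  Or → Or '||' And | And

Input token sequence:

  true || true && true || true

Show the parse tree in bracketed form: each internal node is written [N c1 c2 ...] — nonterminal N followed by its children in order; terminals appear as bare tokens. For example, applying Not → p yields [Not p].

Or
Or || And
Or || And || And
And || And || And
Not || And || And
true || And || And
true || And && Not || And
true || Not && Not || And
true || true && Not || And
true || true && true || And
true || true && true || Not
true || true && true || true

[Or [Or [Or [And [Not true]]] || [And [And [Not true]] && [Not true]]] || [And [Not true]]]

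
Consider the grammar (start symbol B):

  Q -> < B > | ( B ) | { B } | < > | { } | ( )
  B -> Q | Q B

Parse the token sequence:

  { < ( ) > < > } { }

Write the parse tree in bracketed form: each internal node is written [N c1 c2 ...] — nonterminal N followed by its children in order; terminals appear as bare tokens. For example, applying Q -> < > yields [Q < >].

B
Q B
{ B } B
{ Q B } B
{ < B > B } B
{ < Q > B } B
{ < ( ) > B } B
{ < ( ) > Q } B
{ < ( ) > < > } B
{ < ( ) > < > } Q
{ < ( ) > < > } { }

[B [Q { [B [Q < [B [Q ( )]] >] [B [Q < >]]] }] [B [Q { }]]]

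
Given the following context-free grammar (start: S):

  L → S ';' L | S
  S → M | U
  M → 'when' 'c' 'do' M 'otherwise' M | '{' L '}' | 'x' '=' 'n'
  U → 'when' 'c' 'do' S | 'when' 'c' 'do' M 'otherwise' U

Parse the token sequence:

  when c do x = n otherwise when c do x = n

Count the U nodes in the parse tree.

[S [U when c do [M x = n] otherwise [U when c do [S [M x = n]]]]]

2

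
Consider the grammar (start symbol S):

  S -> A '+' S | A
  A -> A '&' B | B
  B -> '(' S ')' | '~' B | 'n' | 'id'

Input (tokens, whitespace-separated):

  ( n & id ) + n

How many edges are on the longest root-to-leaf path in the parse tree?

[S [A [B ( [S [A [A [B n]] & [B id]]] )]] + [S [A [B n]]]]

7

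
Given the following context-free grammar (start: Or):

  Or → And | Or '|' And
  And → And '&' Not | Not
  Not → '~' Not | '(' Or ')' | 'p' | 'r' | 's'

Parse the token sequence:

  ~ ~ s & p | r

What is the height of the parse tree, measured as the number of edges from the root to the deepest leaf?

[Or [Or [And [And [Not ~ [Not ~ [Not s]]]] & [Not p]]] | [And [Not r]]]

7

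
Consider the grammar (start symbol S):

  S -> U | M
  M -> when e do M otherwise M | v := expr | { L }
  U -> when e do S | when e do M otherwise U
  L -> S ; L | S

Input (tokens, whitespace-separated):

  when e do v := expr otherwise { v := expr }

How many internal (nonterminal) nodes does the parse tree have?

[S [M when e do [M v := expr] otherwise [M { [L [S [M v := expr]]] }]]]

7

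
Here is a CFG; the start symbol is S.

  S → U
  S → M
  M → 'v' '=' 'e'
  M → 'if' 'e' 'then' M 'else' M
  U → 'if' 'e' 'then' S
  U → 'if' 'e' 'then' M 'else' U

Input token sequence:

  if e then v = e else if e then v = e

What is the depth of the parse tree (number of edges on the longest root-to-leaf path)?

[S [U if e then [M v = e] else [U if e then [S [M v = e]]]]]

5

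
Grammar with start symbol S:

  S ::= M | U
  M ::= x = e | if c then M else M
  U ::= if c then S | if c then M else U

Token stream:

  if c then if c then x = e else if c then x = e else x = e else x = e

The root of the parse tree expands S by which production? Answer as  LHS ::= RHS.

S ::= M

[S [M if c then [M if c then [M x = e] else [M if c then [M x = e] else [M x = e]]] else [M x = e]]]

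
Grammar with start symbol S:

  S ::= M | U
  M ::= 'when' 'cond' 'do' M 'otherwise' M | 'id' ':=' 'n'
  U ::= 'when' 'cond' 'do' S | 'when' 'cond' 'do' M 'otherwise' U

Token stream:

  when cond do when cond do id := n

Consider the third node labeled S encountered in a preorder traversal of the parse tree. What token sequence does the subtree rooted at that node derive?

[S [U when cond do [S [U when cond do [S [M id := n]]]]]]

id := n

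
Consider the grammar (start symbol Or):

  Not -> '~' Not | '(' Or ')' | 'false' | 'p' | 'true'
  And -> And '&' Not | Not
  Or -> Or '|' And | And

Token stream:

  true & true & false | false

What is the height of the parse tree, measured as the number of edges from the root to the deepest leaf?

[Or [Or [And [And [And [Not true]] & [Not true]] & [Not false]]] | [And [Not false]]]

6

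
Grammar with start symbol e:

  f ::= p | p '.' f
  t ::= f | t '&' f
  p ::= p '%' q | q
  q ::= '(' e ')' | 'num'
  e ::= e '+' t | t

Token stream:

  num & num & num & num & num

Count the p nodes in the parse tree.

[e [t [t [t [t [t [f [p [q num]]]] & [f [p [q num]]]] & [f [p [q num]]]] & [f [p [q num]]]] & [f [p [q num]]]]]

5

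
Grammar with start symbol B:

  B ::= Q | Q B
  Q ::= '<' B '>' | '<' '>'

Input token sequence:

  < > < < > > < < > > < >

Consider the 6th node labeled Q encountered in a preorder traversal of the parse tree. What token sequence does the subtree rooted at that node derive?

[B [Q < >] [B [Q < [B [Q < >]] >] [B [Q < [B [Q < >]] >] [B [Q < >]]]]]

< >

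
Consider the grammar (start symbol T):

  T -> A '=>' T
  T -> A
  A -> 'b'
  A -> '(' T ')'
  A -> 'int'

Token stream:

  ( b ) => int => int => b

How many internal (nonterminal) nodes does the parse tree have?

10

[T [A ( [T [A b]] )] => [T [A int] => [T [A int] => [T [A b]]]]]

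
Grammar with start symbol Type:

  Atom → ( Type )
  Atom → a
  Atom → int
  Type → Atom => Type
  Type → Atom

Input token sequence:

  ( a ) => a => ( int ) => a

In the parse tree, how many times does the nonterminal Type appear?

[Type [Atom ( [Type [Atom a]] )] => [Type [Atom a] => [Type [Atom ( [Type [Atom int]] )] => [Type [Atom a]]]]]

6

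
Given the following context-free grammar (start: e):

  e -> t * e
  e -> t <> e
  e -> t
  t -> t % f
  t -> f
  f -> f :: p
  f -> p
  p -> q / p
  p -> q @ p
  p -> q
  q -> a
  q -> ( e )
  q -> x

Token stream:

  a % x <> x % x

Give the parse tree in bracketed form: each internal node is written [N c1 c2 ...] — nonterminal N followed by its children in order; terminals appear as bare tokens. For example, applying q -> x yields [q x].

[e [t [t [f [p [q a]]]] % [f [p [q x]]]] <> [e [t [t [f [p [q x]]]] % [f [p [q x]]]]]]

e
t <> e
t % f <> e
f % f <> e
p % f <> e
q % f <> e
a % f <> e
a % p <> e
a % q <> e
a % x <> e
a % x <> t
a % x <> t % f
a % x <> f % f
a % x <> p % f
a % x <> q % f
a % x <> x % f
a % x <> x % p
a % x <> x % q
a % x <> x % x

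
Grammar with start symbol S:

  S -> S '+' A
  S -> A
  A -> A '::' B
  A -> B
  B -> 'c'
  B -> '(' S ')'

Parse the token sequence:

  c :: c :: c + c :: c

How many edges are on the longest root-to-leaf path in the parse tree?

6

[S [S [A [A [A [B c]] :: [B c]] :: [B c]]] + [A [A [B c]] :: [B c]]]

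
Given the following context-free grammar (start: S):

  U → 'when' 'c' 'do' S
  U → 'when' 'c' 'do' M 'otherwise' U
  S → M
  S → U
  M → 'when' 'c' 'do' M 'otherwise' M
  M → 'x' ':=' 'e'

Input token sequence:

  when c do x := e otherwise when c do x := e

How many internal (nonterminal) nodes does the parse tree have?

[S [U when c do [M x := e] otherwise [U when c do [S [M x := e]]]]]

6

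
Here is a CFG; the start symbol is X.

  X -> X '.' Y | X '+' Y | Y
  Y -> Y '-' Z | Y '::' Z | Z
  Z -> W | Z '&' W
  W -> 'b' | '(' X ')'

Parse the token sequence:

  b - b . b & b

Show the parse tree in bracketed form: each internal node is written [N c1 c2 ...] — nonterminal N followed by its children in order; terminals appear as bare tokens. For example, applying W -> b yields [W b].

X
X . Y
Y . Y
Y - Z . Y
Z - Z . Y
W - Z . Y
b - Z . Y
b - W . Y
b - b . Y
b - b . Z
b - b . Z & W
b - b . W & W
b - b . b & W
b - b . b & b

[X [X [Y [Y [Z [W b]]] - [Z [W b]]]] . [Y [Z [Z [W b]] & [W b]]]]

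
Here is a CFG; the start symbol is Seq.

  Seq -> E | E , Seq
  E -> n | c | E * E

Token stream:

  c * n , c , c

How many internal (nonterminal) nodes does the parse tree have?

[Seq [E [E c] * [E n]] , [Seq [E c] , [Seq [E c]]]]

8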